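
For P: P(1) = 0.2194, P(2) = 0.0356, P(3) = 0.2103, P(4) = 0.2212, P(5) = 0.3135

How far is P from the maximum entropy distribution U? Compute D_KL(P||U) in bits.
0.1913 bits

U(i) = 1/5 for all i

D_KL(P||U) = Σ P(x) log₂(P(x) / (1/5))
           = Σ P(x) log₂(P(x)) + log₂(5)
           = log₂(5) - H(P)

H(P) = -Σ P(x) log₂(P(x)):
  -P(1)·log₂(P(1)) = -(0.2194)·log₂(0.2194) = 0.48013
  -P(2)·log₂(P(2)) = -(0.0356)·log₂(0.0356) = 0.17131
  -P(3)·log₂(P(3)) = -(0.2103)·log₂(0.2103) = 0.47307
  -P(4)·log₂(P(4)) = -(0.2212)·log₂(0.2212) = 0.48146
  -P(5)·log₂(P(5)) = -(0.3135)·log₂(0.3135) = 0.52463
H(P) = 0.48013 + 0.17131 + 0.47307 + 0.48146 + 0.52463 = 2.13060 bits

log₂(5) = 2.32193 bits

D_KL(P||U) = 2.32193 - 2.13060 = 0.19133 ≈ 0.1913 bits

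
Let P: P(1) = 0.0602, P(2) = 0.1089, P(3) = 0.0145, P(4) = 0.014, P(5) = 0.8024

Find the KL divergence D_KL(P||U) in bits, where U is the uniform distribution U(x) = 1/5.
1.2999 bits

U(i) = 1/5 for all i

D_KL(P||U) = Σ P(x) log₂(P(x) / (1/5))
           = Σ P(x) log₂(P(x)) + log₂(5)
           = log₂(5) - H(P)

H(P) = -Σ P(x) log₂(P(x)):
  -P(1)·log₂(P(1)) = -(0.0602)·log₂(0.0602) = 0.24406
  -P(2)·log₂(P(2)) = -(0.1089)·log₂(0.1089) = 0.34836
  -P(3)·log₂(P(3)) = -(0.0145)·log₂(0.0145) = 0.08856
  -P(4)·log₂(P(4)) = -(0.014)·log₂(0.014) = 0.08622
  -P(5)·log₂(P(5)) = -(0.8024)·log₂(0.8024) = 0.25485
H(P) = 0.24406 + 0.34836 + 0.08856 + 0.08622 + 0.25485 = 1.02205 bits

log₂(5) = 2.32193 bits

D_KL(P||U) = 2.32193 - 1.02205 = 1.29988 ≈ 1.2999 bits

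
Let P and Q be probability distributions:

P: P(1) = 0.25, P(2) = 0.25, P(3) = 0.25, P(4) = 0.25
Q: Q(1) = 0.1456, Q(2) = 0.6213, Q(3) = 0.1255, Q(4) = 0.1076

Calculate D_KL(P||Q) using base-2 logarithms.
0.4193 bits

D_KL(P||Q) = Σ P(x) log₂(P(x)/Q(x))

Computing term by term:
  P(1)·log₂(P(1)/Q(1)) = 0.25·log₂(0.25/0.1456) = 0.19498
  P(2)·log₂(P(2)/Q(2)) = 0.25·log₂(0.25/0.6213) = -0.32834
  P(3)·log₂(P(3)/Q(3)) = 0.25·log₂(0.25/0.1255) = 0.24856
  P(4)·log₂(P(4)/Q(4)) = 0.25·log₂(0.25/0.1076) = 0.30406

D_KL(P||Q) = 0.19498 - 0.32834 + 0.24856 + 0.30406 = 0.41926 ≈ 0.4193 bits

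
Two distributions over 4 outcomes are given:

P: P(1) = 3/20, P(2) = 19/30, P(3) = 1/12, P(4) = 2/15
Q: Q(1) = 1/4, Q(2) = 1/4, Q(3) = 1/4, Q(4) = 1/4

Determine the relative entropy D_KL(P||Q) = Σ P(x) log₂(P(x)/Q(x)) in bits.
0.4858 bits

D_KL(P||Q) = Σ P(x) log₂(P(x)/Q(x))

Computing term by term:
  P(1)·log₂(P(1)/Q(1)) = (3/20)·log₂((3/20)/(1/4)) = -0.11054
  P(2)·log₂(P(2)/Q(2)) = (19/30)·log₂((19/30)/(1/4)) = 0.84932
  P(3)·log₂(P(3)/Q(3)) = (1/12)·log₂((1/12)/(1/4)) = -0.13208
  P(4)·log₂(P(4)/Q(4)) = (2/15)·log₂((2/15)/(1/4)) = -0.12092

D_KL(P||Q) = -0.11054 + 0.84932 - 0.13208 - 0.12092 = 0.48578 ≈ 0.4858 bits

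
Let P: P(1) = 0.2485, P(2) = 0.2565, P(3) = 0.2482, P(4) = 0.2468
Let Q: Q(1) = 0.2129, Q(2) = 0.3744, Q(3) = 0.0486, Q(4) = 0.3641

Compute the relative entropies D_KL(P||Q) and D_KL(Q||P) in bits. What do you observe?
D_KL(P||Q) = 0.3609 bits, D_KL(Q||P) = 0.2467 bits. The two directions give different values (D_KL(P||Q) exceeds D_KL(Q||P) by 0.1142 bits): KL divergence is asymmetric.

D_KL(P||Q) = Σ P(x) log₂(P(x)/Q(x))

Computing term by term:
  P(1)·log₂(P(1)/Q(1)) = 0.2485·log₂(0.2485/0.2129) = 0.05543
  P(2)·log₂(P(2)/Q(2)) = 0.2565·log₂(0.2565/0.3744) = -0.13995
  P(3)·log₂(P(3)/Q(3)) = 0.2482·log₂(0.2482/0.0486) = 0.58388
  P(4)·log₂(P(4)/Q(4)) = 0.2468·log₂(0.2468/0.3641) = -0.13845

D_KL(P||Q) = 0.05543 - 0.13995 + 0.58388 - 0.13845 = 0.36091 ≈ 0.3609 bits

D_KL(Q||P) = Σ Q(x) log₂(Q(x)/P(x))

Computing term by term:
  Q(1)·log₂(Q(1)/P(1)) = 0.2129·log₂(0.2129/0.2485) = -0.04749
  Q(2)·log₂(Q(2)/P(2)) = 0.3744·log₂(0.3744/0.2565) = 0.20428
  Q(3)·log₂(Q(3)/P(3)) = 0.0486·log₂(0.0486/0.2482) = -0.11433
  Q(4)·log₂(Q(4)/P(4)) = 0.3641·log₂(0.3641/0.2468) = 0.20426

D_KL(Q||P) = -0.04749 + 0.20428 - 0.11433 + 0.20426 = 0.24672 ≈ 0.2467 bits

These are NOT equal (difference: 0.1142 bits). KL divergence is asymmetric: D_KL(P||Q) ≠ D_KL(Q||P) in general.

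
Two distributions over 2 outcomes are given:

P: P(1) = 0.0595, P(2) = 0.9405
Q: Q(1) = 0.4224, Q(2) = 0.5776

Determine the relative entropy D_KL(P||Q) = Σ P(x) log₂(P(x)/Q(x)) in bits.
0.4933 bits

D_KL(P||Q) = Σ P(x) log₂(P(x)/Q(x))

Computing term by term:
  P(1)·log₂(P(1)/Q(1)) = 0.0595·log₂(0.0595/0.4224) = -0.16825
  P(2)·log₂(P(2)/Q(2)) = 0.9405·log₂(0.9405/0.5776) = 0.66151

D_KL(P||Q) = -0.16825 + 0.66151 = 0.49326 ≈ 0.4933 bits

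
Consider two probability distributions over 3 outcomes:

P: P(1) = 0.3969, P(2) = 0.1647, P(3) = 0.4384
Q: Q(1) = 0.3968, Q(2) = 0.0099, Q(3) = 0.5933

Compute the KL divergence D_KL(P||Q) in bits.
0.4768 bits

D_KL(P||Q) = Σ P(x) log₂(P(x)/Q(x))

Computing term by term:
  P(1)·log₂(P(1)/Q(1)) = 0.3969·log₂(0.3969/0.3968) = 0.00014
  P(2)·log₂(P(2)/Q(2)) = 0.1647·log₂(0.1647/0.0099) = 0.66807
  P(3)·log₂(P(3)/Q(3)) = 0.4384·log₂(0.4384/0.5933) = -0.19137

D_KL(P||Q) = 0.00014 + 0.66807 - 0.19137 = 0.47684 ≈ 0.4768 bits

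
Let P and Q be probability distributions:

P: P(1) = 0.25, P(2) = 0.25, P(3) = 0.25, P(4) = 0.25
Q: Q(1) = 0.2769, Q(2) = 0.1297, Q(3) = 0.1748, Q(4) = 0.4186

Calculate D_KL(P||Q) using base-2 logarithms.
0.1430 bits

D_KL(P||Q) = Σ P(x) log₂(P(x)/Q(x))

Computing term by term:
  P(1)·log₂(P(1)/Q(1)) = 0.25·log₂(0.25/0.2769) = -0.03686
  P(2)·log₂(P(2)/Q(2)) = 0.25·log₂(0.25/0.1297) = 0.23669
  P(3)·log₂(P(3)/Q(3)) = 0.25·log₂(0.25/0.1748) = 0.12906
  P(4)·log₂(P(4)/Q(4)) = 0.25·log₂(0.25/0.4186) = -0.18591

D_KL(P||Q) = -0.03686 + 0.23669 + 0.12906 - 0.18591 = 0.14298 ≈ 0.1430 bits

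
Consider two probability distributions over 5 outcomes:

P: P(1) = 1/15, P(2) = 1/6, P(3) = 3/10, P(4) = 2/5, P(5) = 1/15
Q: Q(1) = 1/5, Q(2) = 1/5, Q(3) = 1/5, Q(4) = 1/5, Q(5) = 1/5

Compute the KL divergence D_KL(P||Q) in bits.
0.3203 bits

D_KL(P||Q) = Σ P(x) log₂(P(x)/Q(x))

Computing term by term:
  P(1)·log₂(P(1)/Q(1)) = (1/15)·log₂((1/15)/(1/5)) = -0.10566
  P(2)·log₂(P(2)/Q(2)) = (1/6)·log₂((1/6)/(1/5)) = -0.04384
  P(3)·log₂(P(3)/Q(3)) = (3/10)·log₂((3/10)/(1/5)) = 0.17549
  P(4)·log₂(P(4)/Q(4)) = (2/5)·log₂((2/5)/(1/5)) = 0.40000
  P(5)·log₂(P(5)/Q(5)) = (1/15)·log₂((1/15)/(1/5)) = -0.10566

D_KL(P||Q) = -0.10566 - 0.04384 + 0.17549 + 0.40000 - 0.10566 = 0.32033 ≈ 0.3203 bits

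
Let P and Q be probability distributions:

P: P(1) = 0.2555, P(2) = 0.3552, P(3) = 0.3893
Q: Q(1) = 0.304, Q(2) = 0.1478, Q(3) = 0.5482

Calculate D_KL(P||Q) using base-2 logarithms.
0.1930 bits

D_KL(P||Q) = Σ P(x) log₂(P(x)/Q(x))

Computing term by term:
  P(1)·log₂(P(1)/Q(1)) = 0.2555·log₂(0.2555/0.304) = -0.06407
  P(2)·log₂(P(2)/Q(2)) = 0.3552·log₂(0.3552/0.1478) = 0.44932
  P(3)·log₂(P(3)/Q(3)) = 0.3893·log₂(0.3893/0.5482) = -0.19224

D_KL(P||Q) = -0.06407 + 0.44932 - 0.19224 = 0.19301 ≈ 0.1930 bits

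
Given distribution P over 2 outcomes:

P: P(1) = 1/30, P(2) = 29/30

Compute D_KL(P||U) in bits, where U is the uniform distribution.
0.7892 bits

U(i) = 1/2 for all i

D_KL(P||U) = Σ P(x) log₂(P(x) / (1/2))
           = Σ P(x) log₂(P(x)) + log₂(2)
           = log₂(2) - H(P)

H(P) = -Σ P(x) log₂(P(x)):
  -P(1)·log₂(P(1)) = -(1/30)·log₂(1/30) = 0.16356
  -P(2)·log₂(P(2)) = -(29/30)·log₂(29/30) = 0.04728
H(P) = 0.16356 + 0.04728 = 0.21084 bits

log₂(2) = 1.00000 bits

D_KL(P||U) = 1.00000 - 0.21084 = 0.78916 ≈ 0.7892 bits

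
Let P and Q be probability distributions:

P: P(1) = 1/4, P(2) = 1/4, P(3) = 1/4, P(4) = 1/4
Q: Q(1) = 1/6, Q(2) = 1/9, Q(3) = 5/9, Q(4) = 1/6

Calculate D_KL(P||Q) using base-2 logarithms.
0.2970 bits

D_KL(P||Q) = Σ P(x) log₂(P(x)/Q(x))

Computing term by term:
  P(1)·log₂(P(1)/Q(1)) = (1/4)·log₂((1/4)/(1/6)) = 0.14624
  P(2)·log₂(P(2)/Q(2)) = (1/4)·log₂((1/4)/(1/9)) = 0.29248
  P(3)·log₂(P(3)/Q(3)) = (1/4)·log₂((1/4)/(5/9)) = -0.28800
  P(4)·log₂(P(4)/Q(4)) = (1/4)·log₂((1/4)/(1/6)) = 0.14624

D_KL(P||Q) = 0.14624 + 0.29248 - 0.28800 + 0.14624 = 0.29696 ≈ 0.2970 bits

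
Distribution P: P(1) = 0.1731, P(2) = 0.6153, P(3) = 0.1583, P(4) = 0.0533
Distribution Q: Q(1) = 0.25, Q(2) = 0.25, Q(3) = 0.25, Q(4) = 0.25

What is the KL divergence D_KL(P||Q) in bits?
0.4845 bits

D_KL(P||Q) = Σ P(x) log₂(P(x)/Q(x))

Computing term by term:
  P(1)·log₂(P(1)/Q(1)) = 0.1731·log₂(0.1731/0.25) = -0.09180
  P(2)·log₂(P(2)/Q(2)) = 0.6153·log₂(0.6153/0.25) = 0.79950
  P(3)·log₂(P(3)/Q(3)) = 0.1583·log₂(0.1583/0.25) = -0.10436
  P(4)·log₂(P(4)/Q(4)) = 0.0533·log₂(0.0533/0.25) = -0.11884

D_KL(P||Q) = -0.09180 + 0.79950 - 0.10436 - 0.11884 = 0.48450 ≈ 0.4845 bits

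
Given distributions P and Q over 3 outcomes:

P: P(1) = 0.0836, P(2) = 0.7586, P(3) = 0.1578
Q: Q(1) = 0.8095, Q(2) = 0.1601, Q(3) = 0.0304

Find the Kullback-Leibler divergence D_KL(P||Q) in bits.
1.8037 bits

D_KL(P||Q) = Σ P(x) log₂(P(x)/Q(x))

Computing term by term:
  P(1)·log₂(P(1)/Q(1)) = 0.0836·log₂(0.0836/0.8095) = -0.27383
  P(2)·log₂(P(2)/Q(2)) = 0.7586·log₂(0.7586/0.1601) = 1.70258
  P(3)·log₂(P(3)/Q(3)) = 0.1578·log₂(0.1578/0.0304) = 0.37493

D_KL(P||Q) = -0.27383 + 1.70258 + 0.37493 = 1.80368 ≈ 1.8037 bits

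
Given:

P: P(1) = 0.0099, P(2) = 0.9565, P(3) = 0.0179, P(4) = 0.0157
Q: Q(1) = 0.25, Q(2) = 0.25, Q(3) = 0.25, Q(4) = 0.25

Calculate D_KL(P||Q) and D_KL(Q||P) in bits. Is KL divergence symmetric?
D_KL(P||Q) = 1.6747 bits, D_KL(Q||P) = 2.6299 bits. No, KL divergence is not symmetric.

D_KL(P||Q) = Σ P(x) log₂(P(x)/Q(x))

Computing term by term:
  P(1)·log₂(P(1)/Q(1)) = 0.0099·log₂(0.0099/0.25) = -0.04612
  P(2)·log₂(P(2)/Q(2)) = 0.9565·log₂(0.9565/0.25) = 1.85163
  P(3)·log₂(P(3)/Q(3)) = 0.0179·log₂(0.0179/0.25) = -0.06809
  P(4)·log₂(P(4)/Q(4)) = 0.0157·log₂(0.0157/0.25) = -0.06269

D_KL(P||Q) = -0.04612 + 1.85163 - 0.06809 - 0.06269 = 1.67473 ≈ 1.6747 bits

D_KL(Q||P) = Σ Q(x) log₂(Q(x)/P(x))

Computing term by term:
  Q(1)·log₂(Q(1)/P(1)) = 0.25·log₂(0.25/0.0099) = 1.16459
  Q(2)·log₂(Q(2)/P(2)) = 0.25·log₂(0.25/0.9565) = -0.48396
  Q(3)·log₂(Q(3)/P(3)) = 0.25·log₂(0.25/0.0179) = 0.95097
  Q(4)·log₂(Q(4)/P(4)) = 0.25·log₂(0.25/0.0157) = 0.99827

D_KL(Q||P) = 1.16459 - 0.48396 + 0.95097 + 0.99827 = 2.62987 ≈ 2.6299 bits

These are NOT equal (difference: 0.9552 bits). KL divergence is asymmetric: D_KL(P||Q) ≠ D_KL(Q||P) in general.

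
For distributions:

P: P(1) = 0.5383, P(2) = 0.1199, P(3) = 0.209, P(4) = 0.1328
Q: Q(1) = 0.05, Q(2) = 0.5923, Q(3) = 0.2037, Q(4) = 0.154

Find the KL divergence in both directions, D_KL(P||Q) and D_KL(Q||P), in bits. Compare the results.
D_KL(P||Q) = 1.5486 bits, D_KL(Q||P) = 1.2189 bits. D_KL(P||Q) is larger than D_KL(Q||P) by 0.3297 bits; the two directions differ.

D_KL(P||Q) = Σ P(x) log₂(P(x)/Q(x))

Computing term by term:
  P(1)·log₂(P(1)/Q(1)) = 0.5383·log₂(0.5383/0.05) = 1.84551
  P(2)·log₂(P(2)/Q(2)) = 0.1199·log₂(0.1199/0.5923) = -0.27631
  P(3)·log₂(P(3)/Q(3)) = 0.209·log₂(0.209/0.2037) = 0.00774
  P(4)·log₂(P(4)/Q(4)) = 0.1328·log₂(0.1328/0.154) = -0.02838

D_KL(P||Q) = 1.84551 - 0.27631 + 0.00774 - 0.02838 = 1.54856 ≈ 1.5486 bits

D_KL(Q||P) = Σ Q(x) log₂(Q(x)/P(x))

Computing term by term:
  Q(1)·log₂(Q(1)/P(1)) = 0.05·log₂(0.05/0.5383) = -0.17142
  Q(2)·log₂(Q(2)/P(2)) = 0.5923·log₂(0.5923/0.1199) = 1.36495
  Q(3)·log₂(Q(3)/P(3)) = 0.2037·log₂(0.2037/0.209) = -0.00755
  Q(4)·log₂(Q(4)/P(4)) = 0.154·log₂(0.154/0.1328) = 0.03291

D_KL(Q||P) = -0.17142 + 1.36495 - 0.00755 + 0.03291 = 1.21889 ≈ 1.2189 bits

These are NOT equal (difference: 0.3297 bits). KL divergence is asymmetric: D_KL(P||Q) ≠ D_KL(Q||P) in general.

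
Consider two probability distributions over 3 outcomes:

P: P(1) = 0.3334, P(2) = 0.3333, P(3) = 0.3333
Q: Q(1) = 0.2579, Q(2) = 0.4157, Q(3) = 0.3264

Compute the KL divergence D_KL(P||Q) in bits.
0.0273 bits

D_KL(P||Q) = Σ P(x) log₂(P(x)/Q(x))

Computing term by term:
  P(1)·log₂(P(1)/Q(1)) = 0.3334·log₂(0.3334/0.2579) = 0.12351
  P(2)·log₂(P(2)/Q(2)) = 0.3333·log₂(0.3333/0.4157) = -0.10623
  P(3)·log₂(P(3)/Q(3)) = 0.3333·log₂(0.3333/0.3264) = 0.01006

D_KL(P||Q) = 0.12351 - 0.10623 + 0.01006 = 0.02734 ≈ 0.0273 bits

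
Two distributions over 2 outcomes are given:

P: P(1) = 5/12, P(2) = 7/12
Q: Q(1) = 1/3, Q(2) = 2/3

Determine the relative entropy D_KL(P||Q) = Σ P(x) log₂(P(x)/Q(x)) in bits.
0.0218 bits

D_KL(P||Q) = Σ P(x) log₂(P(x)/Q(x))

Computing term by term:
  P(1)·log₂(P(1)/Q(1)) = (5/12)·log₂((5/12)/(1/3)) = 0.13414
  P(2)·log₂(P(2)/Q(2)) = (7/12)·log₂((7/12)/(2/3)) = -0.11238

D_KL(P||Q) = 0.13414 - 0.11238 = 0.02176 ≈ 0.0218 bits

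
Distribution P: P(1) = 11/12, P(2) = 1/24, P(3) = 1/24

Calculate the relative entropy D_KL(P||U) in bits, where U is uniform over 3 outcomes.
1.0878 bits

U(i) = 1/3 for all i

D_KL(P||U) = Σ P(x) log₂(P(x) / (1/3))
           = Σ P(x) log₂(P(x)) + log₂(3)
           = log₂(3) - H(P)

H(P) = -Σ P(x) log₂(P(x)):
  -P(1)·log₂(P(1)) = -(11/12)·log₂(11/12) = 0.11507
  -P(2)·log₂(P(2)) = -(1/24)·log₂(1/24) = 0.19104
  -P(3)·log₂(P(3)) = -(1/24)·log₂(1/24) = 0.19104
H(P) = 0.11507 + 0.19104 + 0.19104 = 0.49715 bits

log₂(3) = 1.58496 bits

D_KL(P||U) = 1.58496 - 0.49715 = 1.08781 ≈ 1.0878 bits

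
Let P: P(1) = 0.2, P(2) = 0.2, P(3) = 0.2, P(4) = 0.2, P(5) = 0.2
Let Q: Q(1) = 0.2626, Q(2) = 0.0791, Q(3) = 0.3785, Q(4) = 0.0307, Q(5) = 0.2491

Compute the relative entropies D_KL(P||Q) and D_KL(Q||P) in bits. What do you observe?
D_KL(P||Q) = 0.4824 bits, D_KL(Q||P) = 0.3415 bits. The two directions give different values (D_KL(P||Q) exceeds D_KL(Q||P) by 0.1409 bits): KL divergence is asymmetric.

D_KL(P||Q) = Σ P(x) log₂(P(x)/Q(x))

Computing term by term:
  P(1)·log₂(P(1)/Q(1)) = 0.2·log₂(0.2/0.2626) = -0.07857
  P(2)·log₂(P(2)/Q(2)) = 0.2·log₂(0.2/0.0791) = 0.26765
  P(3)·log₂(P(3)/Q(3)) = 0.2·log₂(0.2/0.3785) = -0.18406
  P(4)·log₂(P(4)/Q(4)) = 0.2·log₂(0.2/0.0307) = 0.54074
  P(5)·log₂(P(5)/Q(5)) = 0.2·log₂(0.2/0.2491) = -0.06335

D_KL(P||Q) = -0.07857 + 0.26765 - 0.18406 + 0.54074 - 0.06335 = 0.48241 ≈ 0.4824 bits

D_KL(Q||P) = Σ Q(x) log₂(Q(x)/P(x))

Computing term by term:
  Q(1)·log₂(Q(1)/P(1)) = 0.2626·log₂(0.2626/0.2) = 0.10317
  Q(2)·log₂(Q(2)/P(2)) = 0.0791·log₂(0.0791/0.2) = -0.10586
  Q(3)·log₂(Q(3)/P(3)) = 0.3785·log₂(0.3785/0.2) = 0.34833
  Q(4)·log₂(Q(4)/P(4)) = 0.0307·log₂(0.0307/0.2) = -0.08300
  Q(5)·log₂(Q(5)/P(5)) = 0.2491·log₂(0.2491/0.2) = 0.07890

D_KL(Q||P) = 0.10317 - 0.10586 + 0.34833 - 0.08300 + 0.07890 = 0.34154 ≈ 0.3415 bits

These are NOT equal (difference: 0.1409 bits). KL divergence is asymmetric: D_KL(P||Q) ≠ D_KL(Q||P) in general.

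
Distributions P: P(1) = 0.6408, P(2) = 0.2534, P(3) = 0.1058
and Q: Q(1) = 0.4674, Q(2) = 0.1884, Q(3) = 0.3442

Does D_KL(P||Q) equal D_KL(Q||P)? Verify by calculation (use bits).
D_KL(P||Q) = 0.2200 bits, D_KL(Q||P) = 0.2925 bits. No — D_KL(P||Q) ≠ D_KL(Q||P) for this pair.

D_KL(P||Q) = Σ P(x) log₂(P(x)/Q(x))

Computing term by term:
  P(1)·log₂(P(1)/Q(1)) = 0.6408·log₂(0.6408/0.4674) = 0.29170
  P(2)·log₂(P(2)/Q(2)) = 0.2534·log₂(0.2534/0.1884) = 0.10836
  P(3)·log₂(P(3)/Q(3)) = 0.1058·log₂(0.1058/0.3442) = -0.18006

D_KL(P||Q) = 0.29170 + 0.10836 - 0.18006 = 0.22000 ≈ 0.2200 bits

D_KL(Q||P) = Σ Q(x) log₂(Q(x)/P(x))

Computing term by term:
  Q(1)·log₂(Q(1)/P(1)) = 0.4674·log₂(0.4674/0.6408) = -0.21277
  Q(2)·log₂(Q(2)/P(2)) = 0.1884·log₂(0.1884/0.2534) = -0.08056
  Q(3)·log₂(Q(3)/P(3)) = 0.3442·log₂(0.3442/0.1058) = 0.58580

D_KL(Q||P) = -0.21277 - 0.08056 + 0.58580 = 0.29247 ≈ 0.2925 bits

These are NOT equal (difference: 0.0725 bits). KL divergence is asymmetric: D_KL(P||Q) ≠ D_KL(Q||P) in general.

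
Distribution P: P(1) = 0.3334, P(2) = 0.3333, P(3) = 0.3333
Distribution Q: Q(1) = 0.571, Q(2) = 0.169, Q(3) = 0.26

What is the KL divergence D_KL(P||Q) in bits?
0.1872 bits

D_KL(P||Q) = Σ P(x) log₂(P(x)/Q(x))

Computing term by term:
  P(1)·log₂(P(1)/Q(1)) = 0.3334·log₂(0.3334/0.571) = -0.25880
  P(2)·log₂(P(2)/Q(2)) = 0.3333·log₂(0.3333/0.169) = 0.32657
  P(3)·log₂(P(3)/Q(3)) = 0.3333·log₂(0.3333/0.26) = 0.11942

D_KL(P||Q) = -0.25880 + 0.32657 + 0.11942 = 0.18719 ≈ 0.1872 bits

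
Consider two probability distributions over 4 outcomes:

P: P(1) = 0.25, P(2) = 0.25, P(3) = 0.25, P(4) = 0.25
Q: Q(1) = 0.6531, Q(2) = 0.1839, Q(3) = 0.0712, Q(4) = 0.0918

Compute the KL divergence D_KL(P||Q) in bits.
0.5787 bits

D_KL(P||Q) = Σ P(x) log₂(P(x)/Q(x))

Computing term by term:
  P(1)·log₂(P(1)/Q(1)) = 0.25·log₂(0.25/0.6531) = -0.34634
  P(2)·log₂(P(2)/Q(2)) = 0.25·log₂(0.25/0.1839) = 0.11075
  P(3)·log₂(P(3)/Q(3)) = 0.25·log₂(0.25/0.0712) = 0.45299
  P(4)·log₂(P(4)/Q(4)) = 0.25·log₂(0.25/0.0918) = 0.36134

D_KL(P||Q) = -0.34634 + 0.11075 + 0.45299 + 0.36134 = 0.57874 ≈ 0.5787 bits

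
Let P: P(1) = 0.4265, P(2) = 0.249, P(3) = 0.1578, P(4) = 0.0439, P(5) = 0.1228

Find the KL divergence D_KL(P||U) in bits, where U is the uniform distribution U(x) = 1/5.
0.3083 bits

U(i) = 1/5 for all i

D_KL(P||U) = Σ P(x) log₂(P(x) / (1/5))
           = Σ P(x) log₂(P(x)) + log₂(5)
           = log₂(5) - H(P)

H(P) = -Σ P(x) log₂(P(x)):
  -P(1)·log₂(P(1)) = -(0.4265)·log₂(0.4265) = 0.52433
  -P(2)·log₂(P(2)) = -(0.249)·log₂(0.249) = 0.49944
  -P(3)·log₂(P(3)) = -(0.1578)·log₂(0.1578) = 0.42035
  -P(4)·log₂(P(4)) = -(0.0439)·log₂(0.0439) = 0.19797
  -P(5)·log₂(P(5)) = -(0.1228)·log₂(0.1228) = 0.37155
H(P) = 0.52433 + 0.49944 + 0.42035 + 0.19797 + 0.37155 = 2.01364 bits

log₂(5) = 2.32193 bits

D_KL(P||U) = 2.32193 - 2.01364 = 0.30829 ≈ 0.3083 bits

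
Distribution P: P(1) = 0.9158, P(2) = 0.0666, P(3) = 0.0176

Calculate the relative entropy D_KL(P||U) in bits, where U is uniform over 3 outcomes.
1.1059 bits

U(i) = 1/3 for all i

D_KL(P||U) = Σ P(x) log₂(P(x) / (1/3))
           = Σ P(x) log₂(P(x)) + log₂(3)
           = log₂(3) - H(P)

H(P) = -Σ P(x) log₂(P(x)):
  -P(1)·log₂(P(1)) = -(0.9158)·log₂(0.9158) = 0.11621
  -P(2)·log₂(P(2)) = -(0.0666)·log₂(0.0666) = 0.26030
  -P(3)·log₂(P(3)) = -(0.0176)·log₂(0.0176) = 0.10258
H(P) = 0.11621 + 0.26030 + 0.10258 = 0.47909 bits

log₂(3) = 1.58496 bits

D_KL(P||U) = 1.58496 - 0.47909 = 1.10587 ≈ 1.1059 bits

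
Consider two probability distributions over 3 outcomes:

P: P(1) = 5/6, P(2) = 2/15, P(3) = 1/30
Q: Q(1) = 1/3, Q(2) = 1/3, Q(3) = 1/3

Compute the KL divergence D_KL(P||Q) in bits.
0.8146 bits

D_KL(P||Q) = Σ P(x) log₂(P(x)/Q(x))

Computing term by term:
  P(1)·log₂(P(1)/Q(1)) = (5/6)·log₂((5/6)/(1/3)) = 1.10161
  P(2)·log₂(P(2)/Q(2)) = (2/15)·log₂((2/15)/(1/3)) = -0.17626
  P(3)·log₂(P(3)/Q(3)) = (1/30)·log₂((1/30)/(1/3)) = -0.11073

D_KL(P||Q) = 1.10161 - 0.17626 - 0.11073 = 0.81462 ≈ 0.8146 bits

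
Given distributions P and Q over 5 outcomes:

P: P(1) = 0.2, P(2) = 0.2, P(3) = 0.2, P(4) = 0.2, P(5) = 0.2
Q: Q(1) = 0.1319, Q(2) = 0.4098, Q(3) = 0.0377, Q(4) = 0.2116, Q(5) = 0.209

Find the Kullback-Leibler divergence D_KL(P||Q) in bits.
0.3656 bits

D_KL(P||Q) = Σ P(x) log₂(P(x)/Q(x))

Computing term by term:
  P(1)·log₂(P(1)/Q(1)) = 0.2·log₂(0.2/0.1319) = 0.12011
  P(2)·log₂(P(2)/Q(2)) = 0.2·log₂(0.2/0.4098) = -0.20698
  P(3)·log₂(P(3)/Q(3)) = 0.2·log₂(0.2/0.0377) = 0.48147
  P(4)·log₂(P(4)/Q(4)) = 0.2·log₂(0.2/0.2116) = -0.01627
  P(5)·log₂(P(5)/Q(5)) = 0.2·log₂(0.2/0.209) = -0.01270

D_KL(P||Q) = 0.12011 - 0.20698 + 0.48147 - 0.01627 - 0.01270 = 0.36563 ≈ 0.3656 bits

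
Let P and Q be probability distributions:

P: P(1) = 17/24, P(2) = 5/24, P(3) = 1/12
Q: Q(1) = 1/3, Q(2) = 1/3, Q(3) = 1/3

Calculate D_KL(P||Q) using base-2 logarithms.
0.4624 bits

D_KL(P||Q) = Σ P(x) log₂(P(x)/Q(x))

Computing term by term:
  P(1)·log₂(P(1)/Q(1)) = (17/24)·log₂((17/24)/(1/3)) = 0.77029
  P(2)·log₂(P(2)/Q(2)) = (5/24)·log₂((5/24)/(1/3)) = -0.14126
  P(3)·log₂(P(3)/Q(3)) = (1/12)·log₂((1/12)/(1/3)) = -0.16667

D_KL(P||Q) = 0.77029 - 0.14126 - 0.16667 = 0.46236 ≈ 0.4624 bits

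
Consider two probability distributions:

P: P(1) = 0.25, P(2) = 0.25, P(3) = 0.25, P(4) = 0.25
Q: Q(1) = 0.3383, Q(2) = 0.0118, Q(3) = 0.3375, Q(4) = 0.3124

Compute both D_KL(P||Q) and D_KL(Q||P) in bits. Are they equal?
D_KL(P||Q) = 0.8036 bits, D_KL(Q||P) = 0.3422 bits. No, they are not equal.

D_KL(P||Q) = Σ P(x) log₂(P(x)/Q(x))

Computing term by term:
  P(1)·log₂(P(1)/Q(1)) = 0.25·log₂(0.25/0.3383) = -0.10909
  P(2)·log₂(P(2)/Q(2)) = 0.25·log₂(0.25/0.0118) = 1.10127
  P(3)·log₂(P(3)/Q(3)) = 0.25·log₂(0.25/0.3375) = -0.10824
  P(4)·log₂(P(4)/Q(4)) = 0.25·log₂(0.25/0.3124) = -0.08037

D_KL(P||Q) = -0.10909 + 1.10127 - 0.10824 - 0.08037 = 0.80357 ≈ 0.8036 bits

D_KL(Q||P) = Σ Q(x) log₂(Q(x)/P(x))

Computing term by term:
  Q(1)·log₂(Q(1)/P(1)) = 0.3383·log₂(0.3383/0.25) = 0.14763
  Q(2)·log₂(Q(2)/P(2)) = 0.0118·log₂(0.0118/0.25) = -0.05198
  Q(3)·log₂(Q(3)/P(3)) = 0.3375·log₂(0.3375/0.25) = 0.14612
  Q(4)·log₂(Q(4)/P(4)) = 0.3124·log₂(0.3124/0.25) = 0.10043

D_KL(Q||P) = 0.14763 - 0.05198 + 0.14612 + 0.10043 = 0.34220 ≈ 0.3422 bits

These are NOT equal (difference: 0.4614 bits). KL divergence is asymmetric: D_KL(P||Q) ≠ D_KL(Q||P) in general.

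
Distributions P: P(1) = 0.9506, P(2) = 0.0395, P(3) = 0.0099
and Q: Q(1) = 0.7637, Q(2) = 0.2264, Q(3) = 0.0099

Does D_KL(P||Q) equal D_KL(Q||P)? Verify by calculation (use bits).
D_KL(P||Q) = 0.2007 bits, D_KL(Q||P) = 0.3291 bits. No — D_KL(P||Q) ≠ D_KL(Q||P) for this pair.

D_KL(P||Q) = Σ P(x) log₂(P(x)/Q(x))

Computing term by term:
  P(1)·log₂(P(1)/Q(1)) = 0.9506·log₂(0.9506/0.7637) = 0.30023
  P(2)·log₂(P(2)/Q(2)) = 0.0395·log₂(0.0395/0.2264) = -0.09950
  P(3)·log₂(P(3)/Q(3)) = 0.0099·log₂(0.0099/0.0099) = 0.00000

D_KL(P||Q) = 0.30023 - 0.09950 + 0.00000 = 0.20073 ≈ 0.2007 bits

D_KL(Q||P) = Σ Q(x) log₂(Q(x)/P(x))

Computing term by term:
  Q(1)·log₂(Q(1)/P(1)) = 0.7637·log₂(0.7637/0.9506) = -0.24120
  Q(2)·log₂(Q(2)/P(2)) = 0.2264·log₂(0.2264/0.0395) = 0.57029
  Q(3)·log₂(Q(3)/P(3)) = 0.0099·log₂(0.0099/0.0099) = 0.00000

D_KL(Q||P) = -0.24120 + 0.57029 + 0.00000 = 0.32909 ≈ 0.3291 bits

These are NOT equal (difference: 0.1284 bits). KL divergence is asymmetric: D_KL(P||Q) ≠ D_KL(Q||P) in general.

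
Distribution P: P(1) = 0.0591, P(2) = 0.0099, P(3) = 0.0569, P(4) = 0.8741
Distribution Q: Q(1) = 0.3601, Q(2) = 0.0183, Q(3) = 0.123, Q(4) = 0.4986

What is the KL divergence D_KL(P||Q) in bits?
0.4818 bits

D_KL(P||Q) = Σ P(x) log₂(P(x)/Q(x))

Computing term by term:
  P(1)·log₂(P(1)/Q(1)) = 0.0591·log₂(0.0591/0.3601) = -0.15408
  P(2)·log₂(P(2)/Q(2)) = 0.0099·log₂(0.0099/0.0183) = -0.00877
  P(3)·log₂(P(3)/Q(3)) = 0.0569·log₂(0.0569/0.123) = -0.06328
  P(4)·log₂(P(4)/Q(4)) = 0.8741·log₂(0.8741/0.4986) = 0.70795

D_KL(P||Q) = -0.15408 - 0.00877 - 0.06328 + 0.70795 = 0.48182 ≈ 0.4818 bits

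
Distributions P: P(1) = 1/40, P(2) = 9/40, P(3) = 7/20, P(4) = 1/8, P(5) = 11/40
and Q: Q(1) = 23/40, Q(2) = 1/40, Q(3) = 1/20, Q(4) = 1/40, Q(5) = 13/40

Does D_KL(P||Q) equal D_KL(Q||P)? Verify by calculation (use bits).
D_KL(P||Q) = 1.8067 bits, D_KL(Q||P) = 2.4017 bits. No — D_KL(P||Q) ≠ D_KL(Q||P) for this pair.

D_KL(P||Q) = Σ P(x) log₂(P(x)/Q(x))

Computing term by term:
  P(1)·log₂(P(1)/Q(1)) = (1/40)·log₂((1/40)/(23/40)) = -0.11309
  P(2)·log₂(P(2)/Q(2)) = (9/40)·log₂((9/40)/(1/40)) = 0.71323
  P(3)·log₂(P(3)/Q(3)) = (7/20)·log₂((7/20)/(1/20)) = 0.98257
  P(4)·log₂(P(4)/Q(4)) = (1/8)·log₂((1/8)/(1/40)) = 0.29024
  P(5)·log₂(P(5)/Q(5)) = (11/40)·log₂((11/40)/(13/40)) = -0.06628

D_KL(P||Q) = -0.11309 + 0.71323 + 0.98257 + 0.29024 - 0.06628 = 1.80667 ≈ 1.8067 bits

D_KL(Q||P) = Σ Q(x) log₂(Q(x)/P(x))

Computing term by term:
  Q(1)·log₂(Q(1)/P(1)) = (23/40)·log₂((23/40)/(1/40)) = 2.60105
  Q(2)·log₂(Q(2)/P(2)) = (1/40)·log₂((1/40)/(9/40)) = -0.07925
  Q(3)·log₂(Q(3)/P(3)) = (1/20)·log₂((1/20)/(7/20)) = -0.14037
  Q(4)·log₂(Q(4)/P(4)) = (1/40)·log₂((1/40)/(1/8)) = -0.05805
  Q(5)·log₂(Q(5)/P(5)) = (13/40)·log₂((13/40)/(11/40)) = 0.07833

D_KL(Q||P) = 2.60105 - 0.07925 - 0.14037 - 0.05805 + 0.07833 = 2.40171 ≈ 2.4017 bits

These are NOT equal (difference: 0.5950 bits). KL divergence is asymmetric: D_KL(P||Q) ≠ D_KL(Q||P) in general.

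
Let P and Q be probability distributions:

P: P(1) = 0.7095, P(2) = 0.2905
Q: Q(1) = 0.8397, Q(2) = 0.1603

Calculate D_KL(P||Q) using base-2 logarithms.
0.0767 bits

D_KL(P||Q) = Σ P(x) log₂(P(x)/Q(x))

Computing term by term:
  P(1)·log₂(P(1)/Q(1)) = 0.7095·log₂(0.7095/0.8397) = -0.17246
  P(2)·log₂(P(2)/Q(2)) = 0.2905·log₂(0.2905/0.1603) = 0.24918

D_KL(P||Q) = -0.17246 + 0.24918 = 0.07672 ≈ 0.0767 bits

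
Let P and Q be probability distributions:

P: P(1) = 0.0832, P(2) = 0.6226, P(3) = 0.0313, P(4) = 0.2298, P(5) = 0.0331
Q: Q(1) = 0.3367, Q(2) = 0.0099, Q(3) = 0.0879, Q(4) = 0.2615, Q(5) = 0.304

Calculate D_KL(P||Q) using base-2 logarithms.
3.3567 bits

D_KL(P||Q) = Σ P(x) log₂(P(x)/Q(x))

Computing term by term:
  P(1)·log₂(P(1)/Q(1)) = 0.0832·log₂(0.0832/0.3367) = -0.16780
  P(2)·log₂(P(2)/Q(2)) = 0.6226·log₂(0.6226/0.0099) = 3.71987
  P(3)·log₂(P(3)/Q(3)) = 0.0313·log₂(0.0313/0.0879) = -0.04663
  P(4)·log₂(P(4)/Q(4)) = 0.2298·log₂(0.2298/0.2615) = -0.04284
  P(5)·log₂(P(5)/Q(5)) = 0.0331·log₂(0.0331/0.304) = -0.10589

D_KL(P||Q) = -0.16780 + 3.71987 - 0.04663 - 0.04284 - 0.10589 = 3.35671 ≈ 3.3567 bits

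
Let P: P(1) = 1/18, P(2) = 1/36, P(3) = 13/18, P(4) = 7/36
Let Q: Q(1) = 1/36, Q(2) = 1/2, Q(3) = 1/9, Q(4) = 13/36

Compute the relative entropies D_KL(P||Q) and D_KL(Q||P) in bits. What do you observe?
D_KL(P||Q) = 1.7164 bits, D_KL(Q||P) = 2.0796 bits. The two directions give different values (D_KL(Q||P) exceeds D_KL(P||Q) by 0.3632 bits): KL divergence is asymmetric.

D_KL(P||Q) = Σ P(x) log₂(P(x)/Q(x))

Computing term by term:
  P(1)·log₂(P(1)/Q(1)) = (1/18)·log₂((1/18)/(1/36)) = 0.05556
  P(2)·log₂(P(2)/Q(2)) = (1/36)·log₂((1/36)/(1/2)) = -0.11583
  P(3)·log₂(P(3)/Q(3)) = (13/18)·log₂((13/18)/(1/9)) = 1.95032
  P(4)·log₂(P(4)/Q(4)) = (7/36)·log₂((7/36)/(13/36)) = -0.17366

D_KL(P||Q) = 0.05556 - 0.11583 + 1.95032 - 0.17366 = 1.71639 ≈ 1.7164 bits

D_KL(Q||P) = Σ Q(x) log₂(Q(x)/P(x))

Computing term by term:
  Q(1)·log₂(Q(1)/P(1)) = (1/36)·log₂((1/36)/(1/18)) = -0.02778
  Q(2)·log₂(Q(2)/P(2)) = (1/2)·log₂((1/2)/(1/36)) = 2.08496
  Q(3)·log₂(Q(3)/P(3)) = (1/9)·log₂((1/9)/(13/18)) = -0.30005
  Q(4)·log₂(Q(4)/P(4)) = (13/36)·log₂((13/36)/(7/36)) = 0.32250

D_KL(Q||P) = -0.02778 + 2.08496 - 0.30005 + 0.32250 = 2.07963 ≈ 2.0796 bits

These are NOT equal (difference: 0.3632 bits). KL divergence is asymmetric: D_KL(P||Q) ≠ D_KL(Q||P) in general.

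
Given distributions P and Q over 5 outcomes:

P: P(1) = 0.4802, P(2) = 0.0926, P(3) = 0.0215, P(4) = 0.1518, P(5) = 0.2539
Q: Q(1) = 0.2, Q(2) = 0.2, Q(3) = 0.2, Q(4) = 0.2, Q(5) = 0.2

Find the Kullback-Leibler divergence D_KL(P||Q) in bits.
0.4618 bits

D_KL(P||Q) = Σ P(x) log₂(P(x)/Q(x))

Computing term by term:
  P(1)·log₂(P(1)/Q(1)) = 0.4802·log₂(0.4802/0.2) = 0.60680
  P(2)·log₂(P(2)/Q(2)) = 0.0926·log₂(0.0926/0.2) = -0.10287
  P(3)·log₂(P(3)/Q(3)) = 0.0215·log₂(0.0215/0.2) = -0.06918
  P(4)·log₂(P(4)/Q(4)) = 0.1518·log₂(0.1518/0.2) = -0.06039
  P(5)·log₂(P(5)/Q(5)) = 0.2539·log₂(0.2539/0.2) = 0.08741

D_KL(P||Q) = 0.60680 - 0.10287 - 0.06918 - 0.06039 + 0.08741 = 0.46177 ≈ 0.4618 bits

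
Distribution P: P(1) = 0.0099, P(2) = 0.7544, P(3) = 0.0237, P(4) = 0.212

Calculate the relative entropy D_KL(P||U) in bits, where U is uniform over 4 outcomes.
1.0250 bits

U(i) = 1/4 for all i

D_KL(P||U) = Σ P(x) log₂(P(x) / (1/4))
           = Σ P(x) log₂(P(x)) + log₂(4)
           = log₂(4) - H(P)

H(P) = -Σ P(x) log₂(P(x)):
  -P(1)·log₂(P(1)) = -(0.0099)·log₂(0.0099) = 0.06592
  -P(2)·log₂(P(2)) = -(0.7544)·log₂(0.7544) = 0.30674
  -P(3)·log₂(P(3)) = -(0.0237)·log₂(0.0237) = 0.12796
  -P(4)·log₂(P(4)) = -(0.212)·log₂(0.212) = 0.47443
H(P) = 0.06592 + 0.30674 + 0.12796 + 0.47443 = 0.97505 bits

log₂(4) = 2.00000 bits

D_KL(P||U) = 2.00000 - 0.97505 = 1.02495 ≈ 1.0250 bits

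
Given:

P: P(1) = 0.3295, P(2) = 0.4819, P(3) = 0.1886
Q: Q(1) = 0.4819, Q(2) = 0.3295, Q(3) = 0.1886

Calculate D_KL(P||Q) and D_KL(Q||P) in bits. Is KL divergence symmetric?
D_KL(P||Q) = 0.0836 bits, D_KL(Q||P) = 0.0836 bits. The two values coincide for this particular pair, but no — KL divergence is not symmetric in general.

D_KL(P||Q) = Σ P(x) log₂(P(x)/Q(x))

Computing term by term:
  P(1)·log₂(P(1)/Q(1)) = 0.3295·log₂(0.3295/0.4819) = -0.18072
  P(2)·log₂(P(2)/Q(2)) = 0.4819·log₂(0.4819/0.3295) = 0.26430
  P(3)·log₂(P(3)/Q(3)) = 0.1886·log₂(0.1886/0.1886) = 0.00000

D_KL(P||Q) = -0.18072 + 0.26430 + 0.00000 = 0.08358 ≈ 0.0836 bits

D_KL(Q||P) = Σ Q(x) log₂(Q(x)/P(x))

Computing term by term:
  Q(1)·log₂(Q(1)/P(1)) = 0.4819·log₂(0.4819/0.3295) = 0.26430
  Q(2)·log₂(Q(2)/P(2)) = 0.3295·log₂(0.3295/0.4819) = -0.18072
  Q(3)·log₂(Q(3)/P(3)) = 0.1886·log₂(0.1886/0.1886) = 0.00000

D_KL(Q||P) = 0.26430 - 0.18072 + 0.00000 = 0.08358 ≈ 0.0836 bits

These ARE equal here. Q is P with outcomes relabeled (Q(1) = P(2), Q(2) = P(1)) by a relabeling that is its own inverse, so the two sums contain exactly the same terms in a different order. This is a special case — KL divergence is not symmetric in general: D_KL(P||Q) ≠ D_KL(Q||P) for most P, Q.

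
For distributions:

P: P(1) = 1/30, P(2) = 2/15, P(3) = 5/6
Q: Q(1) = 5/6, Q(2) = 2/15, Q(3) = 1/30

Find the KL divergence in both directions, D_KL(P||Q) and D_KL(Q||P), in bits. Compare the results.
D_KL(P||Q) = 3.7151 bits, D_KL(Q||P) = 3.7151 bits. The two directions give exactly the same value for this pair.

D_KL(P||Q) = Σ P(x) log₂(P(x)/Q(x))

Computing term by term:
  P(1)·log₂(P(1)/Q(1)) = (1/30)·log₂((1/30)/(5/6)) = -0.15480
  P(2)·log₂(P(2)/Q(2)) = (2/15)·log₂((2/15)/(2/15)) = 0.00000
  P(3)·log₂(P(3)/Q(3)) = (5/6)·log₂((5/6)/(1/30)) = 3.86988

D_KL(P||Q) = -0.15480 + 0.00000 + 3.86988 = 3.71508 ≈ 3.7151 bits

D_KL(Q||P) = Σ Q(x) log₂(Q(x)/P(x))

Computing term by term:
  Q(1)·log₂(Q(1)/P(1)) = (5/6)·log₂((5/6)/(1/30)) = 3.86988
  Q(2)·log₂(Q(2)/P(2)) = (2/15)·log₂((2/15)/(2/15)) = 0.00000
  Q(3)·log₂(Q(3)/P(3)) = (1/30)·log₂((1/30)/(5/6)) = -0.15480

D_KL(Q||P) = 3.86988 + 0.00000 - 0.15480 = 3.71508 ≈ 3.7151 bits

These ARE equal here. Q is P with outcomes relabeled (Q(1) = P(3), Q(3) = P(1)) by a relabeling that is its own inverse, so the two sums contain exactly the same terms in a different order. This is a special case — KL divergence is not symmetric in general: D_KL(P||Q) ≠ D_KL(Q||P) for most P, Q.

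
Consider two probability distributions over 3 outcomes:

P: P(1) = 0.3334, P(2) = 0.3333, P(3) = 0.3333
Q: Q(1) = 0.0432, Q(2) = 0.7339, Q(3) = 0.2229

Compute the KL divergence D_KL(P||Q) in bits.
0.7968 bits

D_KL(P||Q) = Σ P(x) log₂(P(x)/Q(x))

Computing term by term:
  P(1)·log₂(P(1)/Q(1)) = 0.3334·log₂(0.3334/0.0432) = 0.98291
  P(2)·log₂(P(2)/Q(2)) = 0.3333·log₂(0.3333/0.7339) = -0.37955
  P(3)·log₂(P(3)/Q(3)) = 0.3333·log₂(0.3333/0.2229) = 0.19346

D_KL(P||Q) = 0.98291 - 0.37955 + 0.19346 = 0.79682 ≈ 0.7968 bits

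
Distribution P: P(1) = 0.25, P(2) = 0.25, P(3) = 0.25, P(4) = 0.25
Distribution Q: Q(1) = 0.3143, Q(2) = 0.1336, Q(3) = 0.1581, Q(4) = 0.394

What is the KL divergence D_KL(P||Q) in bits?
0.1447 bits

D_KL(P||Q) = Σ P(x) log₂(P(x)/Q(x))

Computing term by term:
  P(1)·log₂(P(1)/Q(1)) = 0.25·log₂(0.25/0.3143) = -0.08255
  P(2)·log₂(P(2)/Q(2)) = 0.25·log₂(0.25/0.1336) = 0.22600
  P(3)·log₂(P(3)/Q(3)) = 0.25·log₂(0.25/0.1581) = 0.16527
  P(4)·log₂(P(4)/Q(4)) = 0.25·log₂(0.25/0.394) = -0.16407

D_KL(P||Q) = -0.08255 + 0.22600 + 0.16527 - 0.16407 = 0.14465 ≈ 0.1447 bits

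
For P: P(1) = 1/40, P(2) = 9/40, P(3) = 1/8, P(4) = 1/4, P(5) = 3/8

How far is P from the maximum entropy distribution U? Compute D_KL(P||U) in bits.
0.2990 bits

U(i) = 1/5 for all i

D_KL(P||U) = Σ P(x) log₂(P(x) / (1/5))
           = Σ P(x) log₂(P(x)) + log₂(5)
           = log₂(5) - H(P)

H(P) = -Σ P(x) log₂(P(x)):
  -P(1)·log₂(P(1)) = -(1/40)·log₂(1/40) = 0.13305
  -P(2)·log₂(P(2)) = -(9/40)·log₂(9/40) = 0.48420
  -P(3)·log₂(P(3)) = -(1/8)·log₂(1/8) = 0.37500
  -P(4)·log₂(P(4)) = -(1/4)·log₂(1/4) = 0.50000
  -P(5)·log₂(P(5)) = -(3/8)·log₂(3/8) = 0.53064
H(P) = 0.13305 + 0.48420 + 0.37500 + 0.50000 + 0.53064 = 2.02289 bits

log₂(5) = 2.32193 bits

D_KL(P||U) = 2.32193 - 2.02289 = 0.29904 ≈ 0.2990 bits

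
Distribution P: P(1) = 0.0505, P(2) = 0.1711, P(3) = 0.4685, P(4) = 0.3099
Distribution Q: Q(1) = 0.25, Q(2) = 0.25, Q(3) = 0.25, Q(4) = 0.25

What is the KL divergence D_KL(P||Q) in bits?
0.3104 bits

D_KL(P||Q) = Σ P(x) log₂(P(x)/Q(x))

Computing term by term:
  P(1)·log₂(P(1)/Q(1)) = 0.0505·log₂(0.0505/0.25) = -0.11653
  P(2)·log₂(P(2)/Q(2)) = 0.1711·log₂(0.1711/0.25) = -0.09361
  P(3)·log₂(P(3)/Q(3)) = 0.4685·log₂(0.4685/0.25) = 0.42452
  P(4)·log₂(P(4)/Q(4)) = 0.3099·log₂(0.3099/0.25) = 0.09603

D_KL(P||Q) = -0.11653 - 0.09361 + 0.42452 + 0.09603 = 0.31041 ≈ 0.3104 bits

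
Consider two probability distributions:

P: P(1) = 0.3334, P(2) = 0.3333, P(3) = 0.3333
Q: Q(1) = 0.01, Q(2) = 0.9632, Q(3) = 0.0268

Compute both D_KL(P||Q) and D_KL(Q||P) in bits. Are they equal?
D_KL(P||Q) = 2.3885 bits, D_KL(Q||P) = 1.3266 bits. No, they are not equal.

D_KL(P||Q) = Σ P(x) log₂(P(x)/Q(x))

Computing term by term:
  P(1)·log₂(P(1)/Q(1)) = 0.3334·log₂(0.3334/0.01) = 1.68673
  P(2)·log₂(P(2)/Q(2)) = 0.3333·log₂(0.3333/0.9632) = -0.51029
  P(3)·log₂(P(3)/Q(3)) = 0.3333·log₂(0.3333/0.0268) = 1.21205

D_KL(P||Q) = 1.68673 - 0.51029 + 1.21205 = 2.38849 ≈ 2.3885 bits

D_KL(Q||P) = Σ Q(x) log₂(Q(x)/P(x))

Computing term by term:
  Q(1)·log₂(Q(1)/P(1)) = 0.01·log₂(0.01/0.3334) = -0.05059
  Q(2)·log₂(Q(2)/P(2)) = 0.9632·log₂(0.9632/0.3333) = 1.47467
  Q(3)·log₂(Q(3)/P(3)) = 0.0268·log₂(0.0268/0.3333) = -0.09746

D_KL(Q||P) = -0.05059 + 1.47467 - 0.09746 = 1.32662 ≈ 1.3266 bits

These are NOT equal (difference: 1.0619 bits). KL divergence is asymmetric: D_KL(P||Q) ≠ D_KL(Q||P) in general.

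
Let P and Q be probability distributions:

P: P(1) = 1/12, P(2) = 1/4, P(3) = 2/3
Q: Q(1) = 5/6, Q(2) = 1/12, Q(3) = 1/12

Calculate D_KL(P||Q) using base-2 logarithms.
2.1194 bits

D_KL(P||Q) = Σ P(x) log₂(P(x)/Q(x))

Computing term by term:
  P(1)·log₂(P(1)/Q(1)) = (1/12)·log₂((1/12)/(5/6)) = -0.27683
  P(2)·log₂(P(2)/Q(2)) = (1/4)·log₂((1/4)/(1/12)) = 0.39624
  P(3)·log₂(P(3)/Q(3)) = (2/3)·log₂((2/3)/(1/12)) = 2.00000

D_KL(P||Q) = -0.27683 + 0.39624 + 2.00000 = 2.11941 ≈ 2.1194 bits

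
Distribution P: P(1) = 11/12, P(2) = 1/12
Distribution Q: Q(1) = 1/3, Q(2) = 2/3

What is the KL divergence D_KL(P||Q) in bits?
1.0878 bits

D_KL(P||Q) = Σ P(x) log₂(P(x)/Q(x))

Computing term by term:
  P(1)·log₂(P(1)/Q(1)) = (11/12)·log₂((11/12)/(1/3)) = 1.33781
  P(2)·log₂(P(2)/Q(2)) = (1/12)·log₂((1/12)/(2/3)) = -0.25000

D_KL(P||Q) = 1.33781 - 0.25000 = 1.08781 ≈ 1.0878 bits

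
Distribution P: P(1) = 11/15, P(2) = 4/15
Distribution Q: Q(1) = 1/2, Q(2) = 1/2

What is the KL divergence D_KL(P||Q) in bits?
0.1634 bits

D_KL(P||Q) = Σ P(x) log₂(P(x)/Q(x))

Computing term by term:
  P(1)·log₂(P(1)/Q(1)) = (11/15)·log₂((11/15)/(1/2)) = 0.40520
  P(2)·log₂(P(2)/Q(2)) = (4/15)·log₂((4/15)/(1/2)) = -0.24184

D_KL(P||Q) = 0.40520 - 0.24184 = 0.16336 ≈ 0.1634 bits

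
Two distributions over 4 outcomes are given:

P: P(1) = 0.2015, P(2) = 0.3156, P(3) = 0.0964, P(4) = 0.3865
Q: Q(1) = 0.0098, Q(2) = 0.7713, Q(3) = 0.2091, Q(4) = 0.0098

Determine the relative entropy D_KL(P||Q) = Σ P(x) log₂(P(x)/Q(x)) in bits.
2.4134 bits

D_KL(P||Q) = Σ P(x) log₂(P(x)/Q(x))

Computing term by term:
  P(1)·log₂(P(1)/Q(1)) = 0.2015·log₂(0.2015/0.0098) = 0.87891
  P(2)·log₂(P(2)/Q(2)) = 0.3156·log₂(0.3156/0.7713) = -0.40687
  P(3)·log₂(P(3)/Q(3)) = 0.0964·log₂(0.0964/0.2091) = -0.10769
  P(4)·log₂(P(4)/Q(4)) = 0.3865·log₂(0.3865/0.0098) = 2.04905

D_KL(P||Q) = 0.87891 - 0.40687 - 0.10769 + 2.04905 = 2.41340 ≈ 2.4134 bits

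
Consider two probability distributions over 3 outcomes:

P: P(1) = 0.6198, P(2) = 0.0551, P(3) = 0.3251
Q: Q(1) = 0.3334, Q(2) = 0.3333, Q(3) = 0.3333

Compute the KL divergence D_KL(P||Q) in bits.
0.3997 bits

D_KL(P||Q) = Σ P(x) log₂(P(x)/Q(x))

Computing term by term:
  P(1)·log₂(P(1)/Q(1)) = 0.6198·log₂(0.6198/0.3334) = 0.55444
  P(2)·log₂(P(2)/Q(2)) = 0.0551·log₂(0.0551/0.3333) = -0.14308
  P(3)·log₂(P(3)/Q(3)) = 0.3251·log₂(0.3251/0.3333) = -0.01168

D_KL(P||Q) = 0.55444 - 0.14308 - 0.01168 = 0.39968 ≈ 0.3997 bits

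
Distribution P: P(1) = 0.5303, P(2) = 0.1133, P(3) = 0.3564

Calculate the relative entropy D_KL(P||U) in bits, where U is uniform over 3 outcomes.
0.2132 bits

U(i) = 1/3 for all i

D_KL(P||U) = Σ P(x) log₂(P(x) / (1/3))
           = Σ P(x) log₂(P(x)) + log₂(3)
           = log₂(3) - H(P)

H(P) = -Σ P(x) log₂(P(x)):
  -P(1)·log₂(P(1)) = -(0.5303)·log₂(0.5303) = 0.48529
  -P(2)·log₂(P(2)) = -(0.1133)·log₂(0.1133) = 0.35596
  -P(3)·log₂(P(3)) = -(0.3564)·log₂(0.3564) = 0.53048
H(P) = 0.48529 + 0.35596 + 0.53048 = 1.37173 bits

log₂(3) = 1.58496 bits

D_KL(P||U) = 1.58496 - 1.37173 = 0.21323 ≈ 0.2132 bits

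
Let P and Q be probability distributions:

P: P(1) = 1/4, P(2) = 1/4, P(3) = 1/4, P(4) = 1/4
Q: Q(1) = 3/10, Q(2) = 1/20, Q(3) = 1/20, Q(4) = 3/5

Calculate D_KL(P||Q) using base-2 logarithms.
0.7794 bits

D_KL(P||Q) = Σ P(x) log₂(P(x)/Q(x))

Computing term by term:
  P(1)·log₂(P(1)/Q(1)) = (1/4)·log₂((1/4)/(3/10)) = -0.06576
  P(2)·log₂(P(2)/Q(2)) = (1/4)·log₂((1/4)/(1/20)) = 0.58048
  P(3)·log₂(P(3)/Q(3)) = (1/4)·log₂((1/4)/(1/20)) = 0.58048
  P(4)·log₂(P(4)/Q(4)) = (1/4)·log₂((1/4)/(3/5)) = -0.31576

D_KL(P||Q) = -0.06576 + 0.58048 + 0.58048 - 0.31576 = 0.77944 ≈ 0.7794 bits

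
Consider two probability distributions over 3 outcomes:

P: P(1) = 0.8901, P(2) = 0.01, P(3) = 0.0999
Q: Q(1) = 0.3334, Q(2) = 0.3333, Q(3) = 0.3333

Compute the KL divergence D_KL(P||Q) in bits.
1.0368 bits

D_KL(P||Q) = Σ P(x) log₂(P(x)/Q(x))

Computing term by term:
  P(1)·log₂(P(1)/Q(1)) = 0.8901·log₂(0.8901/0.3334) = 1.26102
  P(2)·log₂(P(2)/Q(2)) = 0.01·log₂(0.01/0.3333) = -0.05059
  P(3)·log₂(P(3)/Q(3)) = 0.0999·log₂(0.0999/0.3333) = -0.17365

D_KL(P||Q) = 1.26102 - 0.05059 - 0.17365 = 1.03678 ≈ 1.0368 bits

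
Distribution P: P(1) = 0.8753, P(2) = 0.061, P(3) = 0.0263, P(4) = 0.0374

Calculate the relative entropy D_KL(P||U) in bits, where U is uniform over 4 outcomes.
1.2703 bits

U(i) = 1/4 for all i

D_KL(P||U) = Σ P(x) log₂(P(x) / (1/4))
           = Σ P(x) log₂(P(x)) + log₂(4)
           = log₂(4) - H(P)

H(P) = -Σ P(x) log₂(P(x)):
  -P(1)·log₂(P(1)) = -(0.8753)·log₂(0.8753) = 0.16819
  -P(2)·log₂(P(2)) = -(0.061)·log₂(0.061) = 0.24614
  -P(3)·log₂(P(3)) = -(0.0263)·log₂(0.0263) = 0.13804
  -P(4)·log₂(P(4)) = -(0.0374)·log₂(0.0374) = 0.17731
H(P) = 0.16819 + 0.24614 + 0.13804 + 0.17731 = 0.72968 bits

log₂(4) = 2.00000 bits

D_KL(P||U) = 2.00000 - 0.72968 = 1.27032 ≈ 1.2703 bits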